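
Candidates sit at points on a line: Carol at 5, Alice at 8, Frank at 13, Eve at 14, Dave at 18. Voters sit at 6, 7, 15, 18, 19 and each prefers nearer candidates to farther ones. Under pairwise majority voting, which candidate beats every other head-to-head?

Eve

With single-peaked preferences on a line, the Condorcet winner is the candidate closest to the median voter.
The median voter (position 15) is closest to Eve at 14.
Check: Eve vs Alice — voters closer to Eve: 3 of 5.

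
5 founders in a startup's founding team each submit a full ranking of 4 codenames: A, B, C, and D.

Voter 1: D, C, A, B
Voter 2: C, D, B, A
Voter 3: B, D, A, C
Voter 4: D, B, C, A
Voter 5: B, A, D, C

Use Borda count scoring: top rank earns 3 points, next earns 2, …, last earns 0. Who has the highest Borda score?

D

Borda scores:
  A: 1 + 0 + 1 + 0 + 2 = 4
  B: 0 + 1 + 3 + 2 + 3 = 9
  C: 2 + 3 + 0 + 1 + 0 = 6
  D: 3 + 2 + 2 + 3 + 1 = 11
D has the highest total.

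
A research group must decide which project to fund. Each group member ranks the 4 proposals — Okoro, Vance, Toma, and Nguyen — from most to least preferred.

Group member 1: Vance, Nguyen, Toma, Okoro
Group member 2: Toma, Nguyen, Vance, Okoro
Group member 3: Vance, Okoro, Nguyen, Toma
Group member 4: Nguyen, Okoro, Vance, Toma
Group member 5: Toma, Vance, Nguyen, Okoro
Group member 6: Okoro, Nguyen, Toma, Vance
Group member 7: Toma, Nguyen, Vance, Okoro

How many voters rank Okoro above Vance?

2

Ballots ranking Okoro above Vance: 2.
Ballots ranking Vance above Okoro: 5.
So 2 of 7 voters prefer Okoro to Vance.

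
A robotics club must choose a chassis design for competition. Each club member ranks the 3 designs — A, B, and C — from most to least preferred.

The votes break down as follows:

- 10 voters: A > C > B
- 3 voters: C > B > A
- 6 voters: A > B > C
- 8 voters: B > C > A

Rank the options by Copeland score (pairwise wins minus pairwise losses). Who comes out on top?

Pairwise results:
  A vs B: A wins 16–11.
  A vs C: A wins 16–11.
  B vs C: B wins 14–13.
Copeland scores (wins − losses):
  A: 2 − 0 = 2
  B: 1 − 1 = 0
  C: 0 − 2 = -2
A has the best Copeland score.

A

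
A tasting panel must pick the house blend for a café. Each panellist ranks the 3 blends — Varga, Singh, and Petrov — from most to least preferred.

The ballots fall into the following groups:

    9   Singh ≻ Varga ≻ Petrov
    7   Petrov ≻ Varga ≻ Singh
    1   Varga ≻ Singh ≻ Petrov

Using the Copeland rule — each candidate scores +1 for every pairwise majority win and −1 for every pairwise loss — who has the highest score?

Pairwise results:
  Varga vs Singh: Singh wins 9–8.
  Varga vs Petrov: Varga wins 10–7.
  Singh vs Petrov: Singh wins 10–7.
Copeland scores (wins − losses):
  Varga: 1 − 1 = 0
  Singh: 2 − 0 = 2
  Petrov: 0 − 2 = -2
Singh has the best Copeland score.

Singh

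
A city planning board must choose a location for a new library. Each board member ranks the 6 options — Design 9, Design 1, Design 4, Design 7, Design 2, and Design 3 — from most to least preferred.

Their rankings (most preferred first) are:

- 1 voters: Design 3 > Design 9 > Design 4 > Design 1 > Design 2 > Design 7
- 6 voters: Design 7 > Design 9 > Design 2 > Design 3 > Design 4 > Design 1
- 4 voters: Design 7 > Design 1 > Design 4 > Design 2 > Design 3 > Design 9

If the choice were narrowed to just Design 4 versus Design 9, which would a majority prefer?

Ballots ranking Design 4 above Design 9: 4.
Ballots ranking Design 9 above Design 4: 1+6 = 7.
Design 9 wins the head-to-head, 7–4.

Design 9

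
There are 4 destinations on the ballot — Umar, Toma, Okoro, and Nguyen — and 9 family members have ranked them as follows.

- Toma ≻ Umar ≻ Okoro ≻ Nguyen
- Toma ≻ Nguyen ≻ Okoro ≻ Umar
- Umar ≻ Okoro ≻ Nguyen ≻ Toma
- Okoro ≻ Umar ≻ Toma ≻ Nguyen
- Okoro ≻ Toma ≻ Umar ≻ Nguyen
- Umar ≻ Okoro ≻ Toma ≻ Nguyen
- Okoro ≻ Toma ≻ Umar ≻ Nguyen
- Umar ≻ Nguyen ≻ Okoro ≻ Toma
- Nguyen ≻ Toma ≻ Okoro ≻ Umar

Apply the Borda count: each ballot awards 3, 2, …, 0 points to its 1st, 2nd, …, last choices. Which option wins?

Borda scores:
  Umar: 2 + 0 + 3 + 2 + 1 + 3 + 1 + 3 + 0 = 15
  Toma: 3 + 3 + 0 + 1 + 2 + 1 + 2 + 0 + 2 = 14
  Okoro: 1 + 1 + 2 + 3 + 3 + 2 + 3 + 1 + 1 = 17
  Nguyen: 0 + 2 + 1 + 0 + 0 + 0 + 0 + 2 + 3 = 8
Okoro has the highest total.

Okoro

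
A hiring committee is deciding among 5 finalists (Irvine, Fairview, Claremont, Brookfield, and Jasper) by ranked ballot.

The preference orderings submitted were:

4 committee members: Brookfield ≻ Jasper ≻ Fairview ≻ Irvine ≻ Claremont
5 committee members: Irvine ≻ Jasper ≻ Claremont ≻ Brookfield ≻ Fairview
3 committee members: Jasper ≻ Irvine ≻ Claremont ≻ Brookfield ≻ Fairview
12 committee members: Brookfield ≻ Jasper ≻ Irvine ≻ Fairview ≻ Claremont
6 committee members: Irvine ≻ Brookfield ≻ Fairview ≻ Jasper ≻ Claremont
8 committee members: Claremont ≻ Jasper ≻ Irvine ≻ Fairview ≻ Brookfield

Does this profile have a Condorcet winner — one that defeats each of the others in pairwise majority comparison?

No

Head-to-head results (38 voters total):
Irvine vs Fairview: Irvine wins 34–4.
Irvine vs Claremont: Irvine wins 30–8.
Irvine vs Brookfield: Irvine wins 22–16.
Irvine vs Jasper: Jasper wins 27–11.
Fairview vs Claremont: Fairview wins 22–16.
Fairview vs Brookfield: Brookfield wins 30–8.
Fairview vs Jasper: Jasper wins 32–6.
Claremont vs Brookfield: Brookfield wins 22–16.
Claremont vs Jasper: Jasper wins 30–8.
Brookfield vs Jasper: Brookfield wins 22–16.
No candidate beats all others: Irvine beats Brookfield beats Jasper beats Irvine, a majority cycle.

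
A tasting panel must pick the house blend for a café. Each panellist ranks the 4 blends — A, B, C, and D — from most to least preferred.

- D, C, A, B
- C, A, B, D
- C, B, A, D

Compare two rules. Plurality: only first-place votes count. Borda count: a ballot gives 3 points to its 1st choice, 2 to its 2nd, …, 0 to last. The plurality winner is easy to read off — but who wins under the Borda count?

Plurality first-place counts: A 0, B 0, C 2, D 1 → C.
Borda totals: A 4, B 3, C 8, D 3 → C.

C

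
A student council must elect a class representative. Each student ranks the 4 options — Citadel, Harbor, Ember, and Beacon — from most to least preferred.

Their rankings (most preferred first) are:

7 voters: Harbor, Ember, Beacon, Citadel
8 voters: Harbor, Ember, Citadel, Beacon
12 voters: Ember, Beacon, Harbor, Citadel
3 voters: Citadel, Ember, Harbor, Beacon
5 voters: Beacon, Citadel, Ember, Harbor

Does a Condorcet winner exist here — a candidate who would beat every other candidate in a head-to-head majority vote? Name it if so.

Ember

Head-to-head results (35 voters total):
Citadel vs Harbor: Harbor wins 27–8.
Citadel vs Ember: Ember wins 27–8.
Citadel vs Beacon: Beacon wins 24–11.
Harbor vs Ember: Ember wins 20–15.
Harbor vs Beacon: Harbor wins 18–17.
Ember vs Beacon: Ember wins 30–5.
Ember beats each rival — Citadel (27–8), Harbor (20–15), Beacon (30–5) — so Ember is the Condorcet winner.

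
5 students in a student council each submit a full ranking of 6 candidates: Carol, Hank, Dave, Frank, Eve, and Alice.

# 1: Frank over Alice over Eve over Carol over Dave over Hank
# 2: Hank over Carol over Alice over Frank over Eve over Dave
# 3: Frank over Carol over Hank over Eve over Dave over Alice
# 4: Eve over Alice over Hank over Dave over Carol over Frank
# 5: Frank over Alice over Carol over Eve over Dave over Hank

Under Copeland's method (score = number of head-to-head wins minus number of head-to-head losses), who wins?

Frank

Pairwise results:
  Carol vs Hank: Carol wins 3–2.
  Carol vs Dave: Carol wins 4–1.
  Carol vs Frank: Frank wins 3–2.
  Carol vs Eve: Carol wins 3–2.
  Carol vs Alice: Alice wins 3–2.
  Hank vs Dave: Hank wins 3–2.
  Hank vs Frank: Frank wins 3–2.
  Hank vs Eve: Eve wins 3–2.
  Hank vs Alice: Alice wins 3–2.
  Dave vs Frank: Frank wins 4–1.
  Dave vs Eve: Eve wins 5–0.
  Dave vs Alice: Alice wins 4–1.
  Frank vs Eve: Frank wins 4–1.
  Frank vs Alice: Frank wins 3–2.
  Eve vs Alice: Alice wins 3–2.
Copeland scores (wins − losses):
  Carol: 3 − 2 = 1
  Hank: 1 − 4 = -3
  Dave: 0 − 5 = -5
  Frank: 5 − 0 = 5
  Eve: 2 − 3 = -1
  Alice: 4 − 1 = 3
Frank has the best Copeland score.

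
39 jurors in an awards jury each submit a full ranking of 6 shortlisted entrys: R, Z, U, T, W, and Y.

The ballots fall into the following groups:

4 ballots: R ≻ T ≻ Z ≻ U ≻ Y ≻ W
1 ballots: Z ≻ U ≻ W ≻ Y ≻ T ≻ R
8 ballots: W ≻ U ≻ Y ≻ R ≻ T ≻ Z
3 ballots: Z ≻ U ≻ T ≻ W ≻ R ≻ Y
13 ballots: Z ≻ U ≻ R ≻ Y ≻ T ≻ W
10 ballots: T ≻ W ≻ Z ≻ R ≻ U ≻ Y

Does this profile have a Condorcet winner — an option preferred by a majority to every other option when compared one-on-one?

No

Head-to-head results (39 voters total):
R vs Z: Z wins 27–12.
R vs U: U wins 25–14.
R vs T: R wins 25–14.
R vs W: W wins 22–17.
R vs Y: R wins 30–9.
Z vs U: Z wins 31–8.
Z vs T: T wins 22–17.
Z vs W: Z wins 21–18.
Z vs Y: Z wins 31–8.
U vs T: U wins 25–14.
U vs W: U wins 21–18.
U vs Y: U wins 39–0.
T vs W: T wins 30–9.
T vs Y: Y wins 22–17.
W vs Y: W wins 22–17.
No candidate beats all others: R beats T beats Z beats R, a majority cycle.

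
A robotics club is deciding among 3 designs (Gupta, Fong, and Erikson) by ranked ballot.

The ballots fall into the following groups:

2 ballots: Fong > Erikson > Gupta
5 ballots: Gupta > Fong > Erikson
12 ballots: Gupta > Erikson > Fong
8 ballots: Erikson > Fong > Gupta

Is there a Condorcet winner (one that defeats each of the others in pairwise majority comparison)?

Yes

Head-to-head results (27 voters total):
Gupta vs Fong: Gupta wins 17–10.
Gupta vs Erikson: Gupta wins 17–10.
Fong vs Erikson: Erikson wins 20–7.
Gupta beats each rival — Fong (17–10), Erikson (17–10) — so Gupta is the Condorcet winner.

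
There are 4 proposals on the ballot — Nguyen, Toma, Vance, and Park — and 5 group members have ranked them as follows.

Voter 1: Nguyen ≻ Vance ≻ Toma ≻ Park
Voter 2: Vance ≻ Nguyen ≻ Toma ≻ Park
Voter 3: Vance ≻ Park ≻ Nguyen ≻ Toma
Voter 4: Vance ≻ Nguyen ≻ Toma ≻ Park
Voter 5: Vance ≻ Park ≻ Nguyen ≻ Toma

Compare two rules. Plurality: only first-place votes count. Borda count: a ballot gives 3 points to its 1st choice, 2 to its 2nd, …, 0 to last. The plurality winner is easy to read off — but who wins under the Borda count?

Vance

Plurality first-place counts: Nguyen 1, Toma 0, Vance 4, Park 0 → Vance.
Borda totals: Nguyen 9, Toma 3, Vance 14, Park 4 → Vance.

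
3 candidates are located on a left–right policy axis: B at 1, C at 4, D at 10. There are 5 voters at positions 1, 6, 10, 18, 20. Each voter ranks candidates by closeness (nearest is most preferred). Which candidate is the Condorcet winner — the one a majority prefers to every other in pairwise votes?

With single-peaked preferences on a line, the Condorcet winner is the candidate closest to the median voter.
The median voter (position 10) is closest to D at 10.
Check: D vs C — voters closer to D: 3 of 5.

D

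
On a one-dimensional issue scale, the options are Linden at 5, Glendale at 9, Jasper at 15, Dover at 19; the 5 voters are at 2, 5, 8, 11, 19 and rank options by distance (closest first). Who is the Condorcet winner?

Glendale

With single-peaked preferences on a line, the Condorcet winner is the candidate closest to the median voter.
The median voter (position 8) is closest to Glendale at 9.
Check: Glendale vs Dover — voters closer to Glendale: 4 of 5.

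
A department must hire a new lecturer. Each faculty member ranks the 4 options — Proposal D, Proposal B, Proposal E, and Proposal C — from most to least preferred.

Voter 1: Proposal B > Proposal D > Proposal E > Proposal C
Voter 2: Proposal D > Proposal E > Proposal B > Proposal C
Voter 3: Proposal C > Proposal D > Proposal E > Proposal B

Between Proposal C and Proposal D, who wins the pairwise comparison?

Ballots ranking Proposal C above Proposal D: 1.
Ballots ranking Proposal D above Proposal C: 2.
Proposal D wins the head-to-head, 2–1.

Proposal D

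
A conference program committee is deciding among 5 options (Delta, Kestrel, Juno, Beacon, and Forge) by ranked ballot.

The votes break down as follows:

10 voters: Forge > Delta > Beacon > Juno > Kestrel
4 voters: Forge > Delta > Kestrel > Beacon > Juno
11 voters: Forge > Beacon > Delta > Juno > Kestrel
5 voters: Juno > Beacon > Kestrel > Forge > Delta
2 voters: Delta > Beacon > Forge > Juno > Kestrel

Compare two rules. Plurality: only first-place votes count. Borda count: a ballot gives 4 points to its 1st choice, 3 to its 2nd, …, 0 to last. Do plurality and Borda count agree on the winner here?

Plurality first-place counts: Delta 2, Kestrel 0, Juno 5, Beacon 0, Forge 25 → Forge.
Borda totals: Delta 72, Kestrel 18, Juno 43, Beacon 78, Forge 109 → Forge.
The two rules agree on Forge.

Yes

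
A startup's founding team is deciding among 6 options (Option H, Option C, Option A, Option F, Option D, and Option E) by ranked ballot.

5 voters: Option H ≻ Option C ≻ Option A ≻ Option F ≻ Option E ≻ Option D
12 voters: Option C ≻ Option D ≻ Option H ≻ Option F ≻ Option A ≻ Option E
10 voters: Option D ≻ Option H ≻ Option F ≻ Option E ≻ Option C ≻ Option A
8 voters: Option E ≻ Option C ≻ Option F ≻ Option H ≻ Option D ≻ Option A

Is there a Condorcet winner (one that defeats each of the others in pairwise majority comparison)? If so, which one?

Head-to-head results (35 voters total):
Option H vs Option C: Option C wins 20–15.
Option H vs Option A: Option H wins 35–0.
Option H vs Option F: Option H wins 27–8.
Option H vs Option D: Option D wins 22–13.
Option H vs Option E: Option H wins 27–8.
Option C vs Option A: Option C wins 35–0.
Option C vs Option F: Option C wins 25–10.
Option C vs Option D: Option C wins 25–10.
Option C vs Option E: Option E wins 18–17.
Option A vs Option F: Option F wins 30–5.
Option A vs Option D: Option D wins 30–5.
Option A vs Option E: Option E wins 18–17.
Option F vs Option D: Option D wins 22–13.
Option F vs Option E: Option F wins 27–8.
Option D vs Option E: Option D wins 22–13.
No candidate beats all others: Option H beats Option E beats Option C beats Option H, a majority cycle.

None — there is no Condorcet winner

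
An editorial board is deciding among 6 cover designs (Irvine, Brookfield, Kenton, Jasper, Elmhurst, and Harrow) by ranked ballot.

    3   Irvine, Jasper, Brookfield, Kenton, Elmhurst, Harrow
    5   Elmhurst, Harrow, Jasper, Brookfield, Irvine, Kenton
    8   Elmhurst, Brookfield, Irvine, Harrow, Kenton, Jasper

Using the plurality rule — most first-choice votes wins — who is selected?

First-place vote totals:
  Irvine: 3
  Brookfield: 0
  Kenton: 0
  Jasper: 0
  Elmhurst: 13
  Harrow: 0
Elmhurst has the most first-place votes.

Elmhurst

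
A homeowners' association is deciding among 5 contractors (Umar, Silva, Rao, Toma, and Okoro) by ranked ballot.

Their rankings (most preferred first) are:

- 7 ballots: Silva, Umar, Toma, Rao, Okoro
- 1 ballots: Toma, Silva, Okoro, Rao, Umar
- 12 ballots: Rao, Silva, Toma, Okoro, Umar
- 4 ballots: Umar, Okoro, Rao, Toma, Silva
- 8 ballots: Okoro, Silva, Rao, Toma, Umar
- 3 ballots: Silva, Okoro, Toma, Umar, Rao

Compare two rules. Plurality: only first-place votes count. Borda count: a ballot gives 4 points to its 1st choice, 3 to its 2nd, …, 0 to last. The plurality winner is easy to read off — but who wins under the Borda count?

Plurality first-place counts: Umar 4, Silva 10, Rao 12, Toma 1, Okoro 8 → Rao.
Borda totals: Umar 40, Silva 103, Rao 80, Toma 60, Okoro 67 → Silva.

Silva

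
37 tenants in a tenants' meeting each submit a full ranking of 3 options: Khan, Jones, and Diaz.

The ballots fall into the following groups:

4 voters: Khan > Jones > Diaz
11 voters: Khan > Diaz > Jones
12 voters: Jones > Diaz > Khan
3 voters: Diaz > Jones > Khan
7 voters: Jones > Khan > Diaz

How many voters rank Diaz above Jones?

Ballots ranking Diaz above Jones: 11+3 = 14.
Ballots ranking Jones above Diaz: 4+12+7 = 23.
So 14 of 37 voters prefer Diaz to Jones.

14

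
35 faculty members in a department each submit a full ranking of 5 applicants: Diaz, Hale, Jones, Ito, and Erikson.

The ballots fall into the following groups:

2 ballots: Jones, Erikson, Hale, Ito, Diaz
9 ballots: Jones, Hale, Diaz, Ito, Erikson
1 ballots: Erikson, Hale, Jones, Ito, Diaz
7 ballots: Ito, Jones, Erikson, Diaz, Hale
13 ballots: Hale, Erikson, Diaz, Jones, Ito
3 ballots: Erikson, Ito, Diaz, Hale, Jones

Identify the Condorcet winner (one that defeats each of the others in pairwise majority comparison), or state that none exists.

Jones

Head-to-head results (35 voters total):
Diaz vs Hale: Hale wins 25–10.
Diaz vs Jones: Jones wins 19–16.
Diaz vs Ito: Diaz wins 22–13.
Diaz vs Erikson: Erikson wins 26–9.
Hale vs Jones: Jones wins 18–17.
Hale vs Ito: Hale wins 25–10.
Hale vs Erikson: Hale wins 22–13.
Jones vs Ito: Jones wins 25–10.
Jones vs Erikson: Jones wins 18–17.
Ito vs Erikson: Erikson wins 19–16.
Jones beats each rival — Diaz (19–16), Hale (18–17), Ito (25–10), Erikson (18–17) — so Jones is the Condorcet winner.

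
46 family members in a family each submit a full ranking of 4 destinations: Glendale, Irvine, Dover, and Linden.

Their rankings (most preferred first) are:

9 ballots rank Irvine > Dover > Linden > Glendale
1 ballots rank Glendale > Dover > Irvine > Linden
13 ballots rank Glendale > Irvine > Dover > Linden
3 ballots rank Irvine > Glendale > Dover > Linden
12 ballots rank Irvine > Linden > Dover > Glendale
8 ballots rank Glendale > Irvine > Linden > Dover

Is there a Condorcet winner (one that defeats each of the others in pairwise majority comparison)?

Yes

Head-to-head results (46 voters total):
Glendale vs Irvine: Irvine wins 24–22.
Glendale vs Dover: Glendale wins 25–21.
Glendale vs Linden: Glendale wins 25–21.
Irvine vs Dover: Irvine wins 45–1.
Irvine vs Linden: Irvine wins 46–0.
Dover vs Linden: Dover wins 26–20.
Irvine beats each rival — Glendale (24–22), Dover (45–1), Linden (46–0) — so Irvine is the Condorcet winner.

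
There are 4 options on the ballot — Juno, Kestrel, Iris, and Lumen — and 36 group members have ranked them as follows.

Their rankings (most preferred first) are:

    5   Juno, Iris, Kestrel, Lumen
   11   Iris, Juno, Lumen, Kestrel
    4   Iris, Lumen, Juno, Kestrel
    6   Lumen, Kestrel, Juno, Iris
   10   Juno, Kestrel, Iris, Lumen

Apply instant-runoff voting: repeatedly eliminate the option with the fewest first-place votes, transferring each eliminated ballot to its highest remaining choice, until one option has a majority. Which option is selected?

Juno

Round 1: Juno 15, Iris 15, Lumen 6, Kestrel 0. Kestrel has the fewest and is eliminated.
Round 2: Juno 15, Iris 15, Lumen 6. Lumen has the fewest and is eliminated.
Round 3: Juno 21, Iris 15. Juno has a majority.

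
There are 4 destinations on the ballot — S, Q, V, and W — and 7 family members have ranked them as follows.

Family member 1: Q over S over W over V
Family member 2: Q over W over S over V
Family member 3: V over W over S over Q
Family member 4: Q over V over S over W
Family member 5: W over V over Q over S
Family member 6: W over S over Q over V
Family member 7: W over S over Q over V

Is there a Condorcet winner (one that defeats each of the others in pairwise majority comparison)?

Yes

Head-to-head results (7 voters total):
S vs Q: Q wins 4–3.
S vs V: S wins 4–3.
S vs W: W wins 5–2.
Q vs V: Q wins 5–2.
Q vs W: W wins 4–3.
V vs W: W wins 5–2.
W beats each rival — S (5–2), Q (4–3), V (5–2) — so W is the Condorcet winner.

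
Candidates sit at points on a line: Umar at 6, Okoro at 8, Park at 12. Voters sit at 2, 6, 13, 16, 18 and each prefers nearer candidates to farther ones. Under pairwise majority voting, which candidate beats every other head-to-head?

Park

With single-peaked preferences on a line, the Condorcet winner is the candidate closest to the median voter.
The median voter (position 13) is closest to Park at 12.
Check: Park vs Okoro — voters closer to Park: 3 of 5.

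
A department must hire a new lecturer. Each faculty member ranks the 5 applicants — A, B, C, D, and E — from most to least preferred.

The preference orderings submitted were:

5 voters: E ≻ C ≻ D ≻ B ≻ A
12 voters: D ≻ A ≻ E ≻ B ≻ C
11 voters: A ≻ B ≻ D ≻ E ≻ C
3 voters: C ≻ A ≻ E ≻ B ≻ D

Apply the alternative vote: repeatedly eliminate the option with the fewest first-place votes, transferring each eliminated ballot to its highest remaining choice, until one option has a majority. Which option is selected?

D

Round 1: D 12, A 11, E 5, C 3, B 0. B has the fewest and is eliminated.
Round 2: D 12, A 11, E 5, C 3. C has the fewest and is eliminated.
Round 3: A 14, D 12, E 5. E has the fewest and is eliminated.
Round 4: D 17, A 14. D has a majority.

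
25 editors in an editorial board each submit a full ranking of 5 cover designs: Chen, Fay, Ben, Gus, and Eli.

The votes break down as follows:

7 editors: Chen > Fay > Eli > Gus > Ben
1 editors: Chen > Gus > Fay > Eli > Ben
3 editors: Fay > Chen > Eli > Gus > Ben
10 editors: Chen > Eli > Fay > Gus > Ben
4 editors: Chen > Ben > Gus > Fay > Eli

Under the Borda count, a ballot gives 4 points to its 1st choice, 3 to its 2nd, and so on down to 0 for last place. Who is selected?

Chen

Borda scores:
  Chen: 7·4 + 4 + 3·3 + 10·4 + 4·4 = 97
  Fay: 7·3 + 2 + 3·4 + 10·2 + 4·1 = 59
  Ben: 7·0 + 0 + 3·0 + 10·0 + 4·3 = 12
  Gus: 7·1 + 3 + 3·1 + 10·1 + 4·2 = 31
  Eli: 7·2 + 1 + 3·2 + 10·3 + 4·0 = 51
Chen has the highest total.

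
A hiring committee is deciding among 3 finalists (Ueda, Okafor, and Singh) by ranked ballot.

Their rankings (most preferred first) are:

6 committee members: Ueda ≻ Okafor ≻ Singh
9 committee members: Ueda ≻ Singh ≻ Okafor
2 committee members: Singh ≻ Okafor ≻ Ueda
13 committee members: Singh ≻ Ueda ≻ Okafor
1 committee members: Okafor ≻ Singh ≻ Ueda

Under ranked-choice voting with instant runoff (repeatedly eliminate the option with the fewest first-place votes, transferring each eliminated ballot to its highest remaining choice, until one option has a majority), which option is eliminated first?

Okafor

Round 1: Ueda 15, Singh 15, Okafor 1. Okafor has the fewest and is eliminated.
Round 2: Singh 16, Ueda 15. Singh has a majority.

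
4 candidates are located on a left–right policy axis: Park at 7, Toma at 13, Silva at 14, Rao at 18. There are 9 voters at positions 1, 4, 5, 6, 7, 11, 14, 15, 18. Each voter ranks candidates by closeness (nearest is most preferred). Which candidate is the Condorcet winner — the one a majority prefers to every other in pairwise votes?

With single-peaked preferences on a line, the Condorcet winner is the candidate closest to the median voter.
The median voter (position 7) is closest to Park at 7.
Check: Park vs Toma — voters closer to Park: 5 of 9.

Park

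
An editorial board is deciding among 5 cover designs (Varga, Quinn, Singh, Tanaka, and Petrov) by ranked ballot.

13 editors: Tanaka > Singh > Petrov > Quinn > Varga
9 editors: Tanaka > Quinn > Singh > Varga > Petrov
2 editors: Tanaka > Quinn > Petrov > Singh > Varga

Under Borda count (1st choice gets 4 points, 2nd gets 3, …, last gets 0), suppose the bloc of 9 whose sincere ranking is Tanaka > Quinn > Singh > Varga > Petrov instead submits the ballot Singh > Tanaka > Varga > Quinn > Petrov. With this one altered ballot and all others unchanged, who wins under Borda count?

Borda totals with the altered ballot: Varga 18, Quinn 28, Singh 77, Tanaka 87, Petrov 30.
The winner is unchanged: still Tanaka.

Tanaka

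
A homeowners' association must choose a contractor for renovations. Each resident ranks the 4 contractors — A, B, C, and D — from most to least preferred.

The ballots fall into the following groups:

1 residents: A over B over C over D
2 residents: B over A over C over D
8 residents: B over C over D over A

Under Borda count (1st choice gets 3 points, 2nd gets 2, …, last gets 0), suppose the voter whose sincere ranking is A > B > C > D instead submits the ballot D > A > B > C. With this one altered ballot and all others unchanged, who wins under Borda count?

B

Borda totals with the altered ballot: A 6, B 31, C 18, D 11.
The winner is unchanged: still B.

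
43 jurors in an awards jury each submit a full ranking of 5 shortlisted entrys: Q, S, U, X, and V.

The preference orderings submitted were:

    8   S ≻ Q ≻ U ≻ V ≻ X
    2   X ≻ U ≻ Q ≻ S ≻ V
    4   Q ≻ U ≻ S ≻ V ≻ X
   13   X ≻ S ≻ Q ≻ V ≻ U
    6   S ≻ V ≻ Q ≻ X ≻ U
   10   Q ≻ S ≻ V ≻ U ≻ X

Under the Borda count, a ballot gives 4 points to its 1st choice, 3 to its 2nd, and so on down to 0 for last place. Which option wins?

Borda scores:
  Q: 8·3 + 2·2 + 4·4 + 13·2 + 6·2 + 10·4 = 122
  S: 8·4 + 2·1 + 4·2 + 13·3 + 6·4 + 10·3 = 135
  U: 8·2 + 2·3 + 4·3 + 13·0 + 6·0 + 10·1 = 44
  X: 8·0 + 2·4 + 4·0 + 13·4 + 6·1 + 10·0 = 66
  V: 8·1 + 2·0 + 4·1 + 13·1 + 6·3 + 10·2 = 63
S has the highest total.

S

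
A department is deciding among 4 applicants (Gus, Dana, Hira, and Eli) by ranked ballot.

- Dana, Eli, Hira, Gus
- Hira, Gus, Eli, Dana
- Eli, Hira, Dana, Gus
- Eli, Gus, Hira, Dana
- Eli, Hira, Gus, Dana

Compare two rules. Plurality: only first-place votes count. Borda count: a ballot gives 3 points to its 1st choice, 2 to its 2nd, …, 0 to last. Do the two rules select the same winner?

Yes

Plurality first-place counts: Gus 0, Dana 1, Hira 1, Eli 3 → Eli.
Borda totals: Gus 5, Dana 4, Hira 9, Eli 12 → Eli.
The two rules agree on Eli.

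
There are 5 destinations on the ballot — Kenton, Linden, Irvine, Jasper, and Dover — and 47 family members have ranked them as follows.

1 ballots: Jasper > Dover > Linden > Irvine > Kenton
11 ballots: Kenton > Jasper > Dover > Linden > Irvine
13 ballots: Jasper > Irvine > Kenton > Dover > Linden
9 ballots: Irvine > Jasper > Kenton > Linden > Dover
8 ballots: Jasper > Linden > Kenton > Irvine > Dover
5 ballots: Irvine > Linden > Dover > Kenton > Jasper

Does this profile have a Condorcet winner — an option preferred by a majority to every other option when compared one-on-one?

Yes

Head-to-head results (47 voters total):
Kenton vs Linden: Kenton wins 33–14.
Kenton vs Irvine: Irvine wins 28–19.
Kenton vs Jasper: Jasper wins 31–16.
Kenton vs Dover: Kenton wins 41–6.
Linden vs Irvine: Irvine wins 27–20.
Linden vs Jasper: Jasper wins 42–5.
Linden vs Dover: Dover wins 25–22.
Irvine vs Jasper: Jasper wins 33–14.
Irvine vs Dover: Irvine wins 35–12.
Jasper vs Dover: Jasper wins 42–5.
Jasper beats each rival — Kenton (31–16), Linden (42–5), Irvine (33–14), Dover (42–5) — so Jasper is the Condorcet winner.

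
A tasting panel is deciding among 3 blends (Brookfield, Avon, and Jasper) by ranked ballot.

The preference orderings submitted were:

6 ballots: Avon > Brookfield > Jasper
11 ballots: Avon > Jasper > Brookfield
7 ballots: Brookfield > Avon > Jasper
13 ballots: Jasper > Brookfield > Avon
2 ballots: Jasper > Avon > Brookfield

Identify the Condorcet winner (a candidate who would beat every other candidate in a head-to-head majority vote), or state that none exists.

There is no Condorcet winner

Head-to-head results (39 voters total):
Brookfield vs Avon: Brookfield wins 20–19.
Brookfield vs Jasper: Jasper wins 26–13.
Avon vs Jasper: Avon wins 24–15.
No candidate beats all others: Brookfield beats Avon beats Jasper beats Brookfield, a majority cycle.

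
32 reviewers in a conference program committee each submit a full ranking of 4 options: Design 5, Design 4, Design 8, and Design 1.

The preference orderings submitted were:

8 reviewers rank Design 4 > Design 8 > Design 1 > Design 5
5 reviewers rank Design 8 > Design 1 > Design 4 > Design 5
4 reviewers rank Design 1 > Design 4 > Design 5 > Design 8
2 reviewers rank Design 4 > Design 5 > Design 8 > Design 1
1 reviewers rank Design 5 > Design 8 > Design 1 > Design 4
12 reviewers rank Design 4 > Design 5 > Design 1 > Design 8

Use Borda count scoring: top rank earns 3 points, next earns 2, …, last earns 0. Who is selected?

Design 4

Borda scores:
  Design 5: 8·0 + 5·0 + 4·1 + 2·2 + 3 + 12·2 = 35
  Design 4: 8·3 + 5·1 + 4·2 + 2·3 + 0 + 12·3 = 79
  Design 8: 8·2 + 5·3 + 4·0 + 2·1 + 2 + 12·0 = 35
  Design 1: 8·1 + 5·2 + 4·3 + 2·0 + 1 + 12·1 = 43
Design 4 has the highest total.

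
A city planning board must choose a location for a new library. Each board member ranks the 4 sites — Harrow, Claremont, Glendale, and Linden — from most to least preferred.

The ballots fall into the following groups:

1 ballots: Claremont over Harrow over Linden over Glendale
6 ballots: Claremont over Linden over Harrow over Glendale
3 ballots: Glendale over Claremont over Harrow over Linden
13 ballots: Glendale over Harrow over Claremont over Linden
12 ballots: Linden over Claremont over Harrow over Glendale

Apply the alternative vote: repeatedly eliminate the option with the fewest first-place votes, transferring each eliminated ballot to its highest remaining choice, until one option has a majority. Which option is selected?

Round 1: Glendale 16, Linden 12, Claremont 7, Harrow 0. Harrow has the fewest and is eliminated.
Round 2: Glendale 16, Linden 12, Claremont 7. Claremont has the fewest and is eliminated.
Round 3: Linden 19, Glendale 16. Linden has a majority.

Linden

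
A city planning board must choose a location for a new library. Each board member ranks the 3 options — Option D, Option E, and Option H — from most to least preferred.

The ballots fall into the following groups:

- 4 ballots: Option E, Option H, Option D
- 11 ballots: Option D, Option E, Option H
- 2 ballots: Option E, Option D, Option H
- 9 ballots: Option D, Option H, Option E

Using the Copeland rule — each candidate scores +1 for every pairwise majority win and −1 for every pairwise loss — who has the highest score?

Pairwise results:
  Option D vs Option E: Option D wins 20–6.
  Option D vs Option H: Option D wins 22–4.
  Option E vs Option H: Option E wins 17–9.
Copeland scores (wins − losses):
  Option D: 2 − 0 = 2
  Option E: 1 − 1 = 0
  Option H: 0 − 2 = -2
Option D has the best Copeland score.

Option D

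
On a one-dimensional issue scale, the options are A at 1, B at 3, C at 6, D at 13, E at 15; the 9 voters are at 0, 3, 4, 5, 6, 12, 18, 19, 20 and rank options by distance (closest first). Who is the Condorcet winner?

With single-peaked preferences on a line, the Condorcet winner is the candidate closest to the median voter.
The median voter (position 6) is closest to C at 6.
Check: C vs D — voters closer to C: 5 of 9.

C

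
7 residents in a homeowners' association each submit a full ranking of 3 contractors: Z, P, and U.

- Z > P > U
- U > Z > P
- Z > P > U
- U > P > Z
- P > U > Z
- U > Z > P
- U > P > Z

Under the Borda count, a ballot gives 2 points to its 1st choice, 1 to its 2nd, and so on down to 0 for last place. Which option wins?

U

Borda scores:
  Z: 2 + 1 + 2 + 0 + 0 + 1 + 0 = 6
  P: 1 + 0 + 1 + 1 + 2 + 0 + 1 = 6
  U: 0 + 2 + 0 + 2 + 1 + 2 + 2 = 9
U has the highest total.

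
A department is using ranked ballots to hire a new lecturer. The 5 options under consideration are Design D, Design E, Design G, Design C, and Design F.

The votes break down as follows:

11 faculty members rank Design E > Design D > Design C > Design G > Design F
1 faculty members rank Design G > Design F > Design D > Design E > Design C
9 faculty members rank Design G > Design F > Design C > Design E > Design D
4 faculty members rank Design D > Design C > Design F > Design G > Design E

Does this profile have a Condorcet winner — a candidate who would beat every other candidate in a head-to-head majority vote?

Head-to-head results (25 voters total):
Design D vs Design E: Design E wins 20–5.
Design D vs Design G: Design D wins 15–10.
Design D vs Design C: Design D wins 16–9.
Design D vs Design F: Design D wins 15–10.
Design E vs Design G: Design G wins 14–11.
Design E vs Design C: Design C wins 13–12.
Design E vs Design F: Design F wins 14–11.
Design G vs Design C: Design C wins 15–10.
Design G vs Design F: Design G wins 21–4.
Design C vs Design F: Design C wins 15–10.
No candidate beats all others: Design D beats Design G beats Design E beats Design D, a majority cycle.

No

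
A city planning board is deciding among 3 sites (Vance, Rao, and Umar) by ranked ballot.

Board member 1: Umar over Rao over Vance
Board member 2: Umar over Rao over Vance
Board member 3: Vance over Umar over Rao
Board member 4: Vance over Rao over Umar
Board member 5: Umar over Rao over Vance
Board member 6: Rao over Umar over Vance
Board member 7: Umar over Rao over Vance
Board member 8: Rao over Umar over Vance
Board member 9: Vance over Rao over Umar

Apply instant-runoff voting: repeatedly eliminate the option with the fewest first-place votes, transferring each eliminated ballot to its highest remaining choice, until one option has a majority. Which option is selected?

Round 1: Umar 4, Vance 3, Rao 2. Rao has the fewest and is eliminated.
Round 2: Umar 6, Vance 3. Umar has a majority.

Umar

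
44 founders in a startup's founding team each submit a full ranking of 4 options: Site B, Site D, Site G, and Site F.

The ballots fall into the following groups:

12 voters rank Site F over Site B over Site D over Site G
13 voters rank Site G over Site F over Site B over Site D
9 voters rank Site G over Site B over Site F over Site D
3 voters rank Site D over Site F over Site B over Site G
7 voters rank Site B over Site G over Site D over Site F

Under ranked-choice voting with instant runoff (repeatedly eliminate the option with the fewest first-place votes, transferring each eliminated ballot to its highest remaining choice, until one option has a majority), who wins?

Round 1: Site G 22, Site F 12, Site B 7, Site D 3. Site D has the fewest and is eliminated.
Round 2: Site G 22, Site F 15, Site B 7. Site B has the fewest and is eliminated.
Round 3: Site G 29, Site F 15. Site G has a majority.

Site G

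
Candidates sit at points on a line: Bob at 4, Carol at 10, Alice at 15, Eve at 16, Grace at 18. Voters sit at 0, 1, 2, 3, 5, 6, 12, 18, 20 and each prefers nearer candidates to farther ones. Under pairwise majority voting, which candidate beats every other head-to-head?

With single-peaked preferences on a line, the Condorcet winner is the candidate closest to the median voter.
The median voter (position 5) is closest to Bob at 4.
Check: Bob vs Carol — voters closer to Bob: 6 of 9.

Bob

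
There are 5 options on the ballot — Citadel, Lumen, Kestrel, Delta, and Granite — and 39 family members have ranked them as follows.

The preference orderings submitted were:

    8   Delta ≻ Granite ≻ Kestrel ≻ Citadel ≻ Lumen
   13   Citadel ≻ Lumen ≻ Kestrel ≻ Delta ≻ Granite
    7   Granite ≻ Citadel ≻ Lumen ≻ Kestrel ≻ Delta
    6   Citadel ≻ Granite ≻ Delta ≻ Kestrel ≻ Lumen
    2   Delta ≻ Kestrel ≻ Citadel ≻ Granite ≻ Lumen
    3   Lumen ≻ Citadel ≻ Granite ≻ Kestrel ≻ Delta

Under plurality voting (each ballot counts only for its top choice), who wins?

Citadel

First-place vote totals:
  Citadel: 19
  Lumen: 3
  Kestrel: 0
  Delta: 10
  Granite: 7
Citadel has the most first-place votes.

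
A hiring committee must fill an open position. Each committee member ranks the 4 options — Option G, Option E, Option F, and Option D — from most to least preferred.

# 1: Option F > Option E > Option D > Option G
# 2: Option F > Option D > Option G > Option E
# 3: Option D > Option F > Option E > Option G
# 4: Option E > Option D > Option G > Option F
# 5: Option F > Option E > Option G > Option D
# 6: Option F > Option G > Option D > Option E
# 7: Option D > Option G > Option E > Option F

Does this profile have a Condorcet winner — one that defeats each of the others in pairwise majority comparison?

Head-to-head results (7 voters total):
Option G vs Option E: Option E wins 4–3.
Option G vs Option F: Option F wins 5–2.
Option G vs Option D: Option D wins 5–2.
Option E vs Option F: Option F wins 5–2.
Option E vs Option D: Option D wins 4–3.
Option F vs Option D: Option F wins 4–3.
Option F beats each rival — Option G (5–2), Option E (5–2), Option D (4–3) — so Option F is the Condorcet winner.

Yes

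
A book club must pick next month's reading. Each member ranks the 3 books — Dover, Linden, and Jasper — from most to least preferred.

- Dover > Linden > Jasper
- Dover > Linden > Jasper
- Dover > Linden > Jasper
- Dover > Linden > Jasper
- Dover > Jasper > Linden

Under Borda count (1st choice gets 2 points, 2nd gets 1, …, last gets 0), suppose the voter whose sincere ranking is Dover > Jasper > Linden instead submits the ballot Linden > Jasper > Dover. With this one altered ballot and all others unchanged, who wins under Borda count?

Dover

Borda totals with the altered ballot: Dover 8, Linden 6, Jasper 1.
The winner is unchanged: still Dover.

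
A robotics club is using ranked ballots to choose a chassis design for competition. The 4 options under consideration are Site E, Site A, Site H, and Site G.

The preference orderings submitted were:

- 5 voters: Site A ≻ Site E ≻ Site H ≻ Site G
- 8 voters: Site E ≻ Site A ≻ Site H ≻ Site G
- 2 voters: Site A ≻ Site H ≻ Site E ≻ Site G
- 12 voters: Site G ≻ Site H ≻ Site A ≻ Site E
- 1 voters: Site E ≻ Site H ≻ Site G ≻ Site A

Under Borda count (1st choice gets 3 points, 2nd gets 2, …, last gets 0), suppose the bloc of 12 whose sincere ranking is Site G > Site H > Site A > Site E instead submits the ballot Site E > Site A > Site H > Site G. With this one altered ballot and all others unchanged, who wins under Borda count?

Borda totals with the altered ballot: Site E 75, Site A 61, Site H 31, Site G 1.
The switch changes the winner from Site A to Site E.

Site E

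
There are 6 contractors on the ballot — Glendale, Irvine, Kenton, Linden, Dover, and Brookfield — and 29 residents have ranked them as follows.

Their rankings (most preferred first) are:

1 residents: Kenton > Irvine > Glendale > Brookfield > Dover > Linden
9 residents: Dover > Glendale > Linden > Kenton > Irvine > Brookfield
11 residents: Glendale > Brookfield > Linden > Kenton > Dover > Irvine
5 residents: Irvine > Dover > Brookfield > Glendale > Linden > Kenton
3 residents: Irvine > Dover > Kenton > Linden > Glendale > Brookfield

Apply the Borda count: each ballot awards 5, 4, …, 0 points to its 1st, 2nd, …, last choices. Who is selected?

Glendale

Borda scores:
  Glendale: 3 + 9·4 + 11·5 + 5·2 + 3·1 = 107
  Irvine: 4 + 9·1 + 11·0 + 5·5 + 3·5 = 53
  Kenton: 5 + 9·2 + 11·2 + 5·0 + 3·3 = 54
  Linden: 0 + 9·3 + 11·3 + 5·1 + 3·2 = 71
  Dover: 1 + 9·5 + 11·1 + 5·4 + 3·4 = 89
  Brookfield: 2 + 9·0 + 11·4 + 5·3 + 3·0 = 61
Glendale has the highest total.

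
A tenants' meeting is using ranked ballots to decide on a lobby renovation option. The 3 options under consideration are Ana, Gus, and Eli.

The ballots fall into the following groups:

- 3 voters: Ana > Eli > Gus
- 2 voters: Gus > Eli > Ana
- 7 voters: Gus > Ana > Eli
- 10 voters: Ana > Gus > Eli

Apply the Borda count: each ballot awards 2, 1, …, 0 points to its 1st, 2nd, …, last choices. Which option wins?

Ana

Borda scores:
  Ana: 3·2 + 2·0 + 7·1 + 10·2 = 33
  Gus: 3·0 + 2·2 + 7·2 + 10·1 = 28
  Eli: 3·1 + 2·1 + 7·0 + 10·0 = 5
Ana has the highest total.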